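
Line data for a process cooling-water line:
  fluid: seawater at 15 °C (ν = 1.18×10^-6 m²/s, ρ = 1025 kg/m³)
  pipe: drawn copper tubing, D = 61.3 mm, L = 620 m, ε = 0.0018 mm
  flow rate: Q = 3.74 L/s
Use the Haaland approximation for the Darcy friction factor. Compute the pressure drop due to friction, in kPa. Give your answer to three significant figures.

V = 4Q/(πD²) = 4·0.00374/(π·0.0613²) = 1.267 m/s
Re = VD/ν = 1.267·0.0613/1.18×10^-6 = 6.58×10^4 → turbulent
ε/D = 0.0018/61.3 = 2.94×10^-5
Haaland: f = 0.01958
h_f = f(L/D)V²/(2g) = 0.01958·(620/0.0613)·1.267²/(2·9.81) = 16.21 m
Δp = ρg·h_f = 1025·9.81·16.21 = 163.0 kPa

Δp ≈ 163 kPa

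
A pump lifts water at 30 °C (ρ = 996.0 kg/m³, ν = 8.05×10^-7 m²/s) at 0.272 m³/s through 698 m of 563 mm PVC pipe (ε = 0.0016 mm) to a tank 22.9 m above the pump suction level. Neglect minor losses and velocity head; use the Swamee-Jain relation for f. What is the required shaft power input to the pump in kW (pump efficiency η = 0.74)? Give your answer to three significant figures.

P_shaft ≈ 85.6 kW

V = 4Q/(πD²) = 1.093 m/s; Re = 7.64×10^5; ε/D = 2.84×10^-6; f = 0.01221
h_f = f(L/D)V²/2g = 0.9212 m
Total head H = z + h_f = 22.9 + 0.9212 = 23.82 m
P_hyd = ρgQH = 996.0·9.81·0.272·23.82 = 63.31 kW
P_shaft = P_hyd/η = 63.31/0.74 = 85.55 kW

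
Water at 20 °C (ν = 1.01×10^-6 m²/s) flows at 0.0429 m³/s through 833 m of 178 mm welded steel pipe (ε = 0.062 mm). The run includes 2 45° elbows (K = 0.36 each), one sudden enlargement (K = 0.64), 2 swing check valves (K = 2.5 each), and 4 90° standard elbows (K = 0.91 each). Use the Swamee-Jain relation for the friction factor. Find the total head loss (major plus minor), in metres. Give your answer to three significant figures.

V = 4Q/(πD²) = 1.724 m/s; V²/2g = 0.1515 m
Re = 3.04×10^5, ε/D = 3.48×10^-4 → f = 0.01737 (Swamee-Jain)
Major: h_f = f(L/D)·V²/2g = 0.01737·4680·0.1515 = 12.32 m
Minor: ΣK = 10.0; h_m = ΣK·V²/2g = 1.515 m
Total H_L = 12.32 + 1.515 = 13.83 m

H_L ≈ 13.8 m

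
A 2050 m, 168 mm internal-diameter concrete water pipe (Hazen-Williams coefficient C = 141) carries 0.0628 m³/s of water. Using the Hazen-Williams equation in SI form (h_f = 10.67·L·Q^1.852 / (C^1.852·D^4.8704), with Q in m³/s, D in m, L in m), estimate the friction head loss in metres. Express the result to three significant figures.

h_f ≈ 80.6 m

h_f = 10.67·2050·0.0628^1.852 / (141^1.852·0.168^4.8704) = 80.62 m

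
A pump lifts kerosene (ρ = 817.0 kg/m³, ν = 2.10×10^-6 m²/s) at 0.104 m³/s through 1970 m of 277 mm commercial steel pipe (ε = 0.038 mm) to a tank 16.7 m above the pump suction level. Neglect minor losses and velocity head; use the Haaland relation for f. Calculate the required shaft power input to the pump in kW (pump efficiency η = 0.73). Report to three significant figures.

P_shaft ≈ 39.0 kW

V = 4Q/(πD²) = 1.726 m/s; Re = 2.28×10^5; ε/D = 1.37×10^-4; f = 0.01614
h_f = f(L/D)V²/2g = 17.43 m
Total head H = z + h_f = 16.7 + 17.43 = 34.13 m
P_hyd = ρgQH = 817.0·9.81·0.104·34.13 = 28.44 kW
P_shaft = P_hyd/η = 28.44/0.73 = 38.97 kW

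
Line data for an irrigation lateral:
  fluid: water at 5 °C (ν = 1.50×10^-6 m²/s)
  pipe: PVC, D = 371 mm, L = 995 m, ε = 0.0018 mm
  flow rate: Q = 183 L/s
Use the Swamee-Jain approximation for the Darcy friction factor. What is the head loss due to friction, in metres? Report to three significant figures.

V = 4Q/(πD²) = 4·0.183/(π·0.371²) = 1.693 m/s
Re = VD/ν = 1.693·0.371/1.50×10^-6 = 4.19×10^5 → turbulent
ε/D = 0.0018/371 = 4.85×10^-6
Swamee-Jain: f = 0.01359
h_f = f(L/D)V²/(2g) = 0.01359·(995/0.371)·1.693²/(2·9.81) = 5.322 m

h_f ≈ 5.32 m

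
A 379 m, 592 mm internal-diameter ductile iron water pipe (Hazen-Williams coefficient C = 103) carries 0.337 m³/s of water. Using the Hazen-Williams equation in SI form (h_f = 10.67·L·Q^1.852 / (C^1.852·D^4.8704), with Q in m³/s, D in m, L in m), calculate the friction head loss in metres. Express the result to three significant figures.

h_f = 10.67·379·0.337^1.852 / (103^1.852·0.592^4.8704) = 1.297 m

h_f ≈ 1.30 m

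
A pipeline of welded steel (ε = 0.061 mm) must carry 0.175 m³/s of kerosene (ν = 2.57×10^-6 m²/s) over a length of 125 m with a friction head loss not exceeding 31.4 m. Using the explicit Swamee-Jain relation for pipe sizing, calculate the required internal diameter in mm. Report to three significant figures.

Swamee-Jain (Type III): D = 0.66·[ε^1.25·(LQ²/(gh_f))^4.75 + ν·Q^9.4·(L/(gh_f))^5.2]^0.04
LQ²/(gh_f) = 0.01243; L/(gh_f) = 0.4058
Term 1 = ε^1.25·(…)^4.75 = 4.79×10^-15; Term 2 = ν·Q^9.4·(…)^5.2 = 1.81×10^-15
D = 0.66·(4.79×10^-15 + 1.81×10^-15)^0.04 = 0.1788 m = 179 mm
Check: V = 6.97 m/s, Re = 4.85×10^5, f = 0.01672, h_f = 29.0 m ≈ 31.4 m ✓

D ≈ 179 mm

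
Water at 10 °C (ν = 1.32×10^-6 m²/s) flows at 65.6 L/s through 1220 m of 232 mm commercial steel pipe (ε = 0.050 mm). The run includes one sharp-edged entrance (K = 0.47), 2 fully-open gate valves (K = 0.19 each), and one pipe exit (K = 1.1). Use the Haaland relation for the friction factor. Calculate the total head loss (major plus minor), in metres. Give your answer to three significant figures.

H_L ≈ 10.8 m

V = 4Q/(πD²) = 1.552 m/s; V²/2g = 0.1227 m
Re = 2.73×10^5, ε/D = 2.16×10^-4 → f = 0.01635 (Haaland)
Major: h_f = f(L/D)·V²/2g = 0.01635·5259·0.1227 = 10.55 m
Minor: ΣK = 1.95; h_m = ΣK·V²/2g = 0.2393 m
Total H_L = 10.55 + 0.2393 = 10.79 m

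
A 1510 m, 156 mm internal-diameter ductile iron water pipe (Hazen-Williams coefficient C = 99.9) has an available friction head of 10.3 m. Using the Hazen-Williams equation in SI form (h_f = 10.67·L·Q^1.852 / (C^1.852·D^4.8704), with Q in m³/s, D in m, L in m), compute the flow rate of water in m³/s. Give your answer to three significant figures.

Rearranging: Q = [h_f·C^1.852·D^4.8704 / (10.67·L)]^(1/1.852)
Q = [10.3·99.9^1.852·0.156^4.8704 / (10.67·1510)]^0.540 = 0.01422 m³/s

Q ≈ 0.0142 m³/s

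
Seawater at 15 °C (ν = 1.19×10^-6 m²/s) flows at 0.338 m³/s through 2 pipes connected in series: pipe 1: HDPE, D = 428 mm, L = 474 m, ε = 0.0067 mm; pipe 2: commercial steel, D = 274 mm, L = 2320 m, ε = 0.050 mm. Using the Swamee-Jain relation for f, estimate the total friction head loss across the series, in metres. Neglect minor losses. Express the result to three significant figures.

Pipe 1: V = 2.349 m/s, Re = 8.45×10^5, ε/D = 1.57×10^-5, f = 0.01228, h_1 = f(L/D)V²/2g = 3.827 m
Pipe 2: V = 5.732 m/s, Re = 1.32×10^6, ε/D = 1.82×10^-4, f = 0.01436, h_2 = f(L/D)V²/2g = 203.6 m
Series → Q common, losses add: H = Σh = 207.4 m

H ≈ 207 m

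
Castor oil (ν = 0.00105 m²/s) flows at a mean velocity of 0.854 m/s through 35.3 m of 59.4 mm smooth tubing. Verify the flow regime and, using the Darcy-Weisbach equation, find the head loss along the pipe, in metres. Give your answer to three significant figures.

h_f ≈ 29.3 m

Re = VD/ν = 0.854·0.05940/0.00105 = 48.3 → laminar (Re < 2300)
f = 64/Re = 1.325
h_f = f(L/D)V²/(2g) = 1.325·(35.3/0.05940)·0.854²/(2·9.81) = 29.26 m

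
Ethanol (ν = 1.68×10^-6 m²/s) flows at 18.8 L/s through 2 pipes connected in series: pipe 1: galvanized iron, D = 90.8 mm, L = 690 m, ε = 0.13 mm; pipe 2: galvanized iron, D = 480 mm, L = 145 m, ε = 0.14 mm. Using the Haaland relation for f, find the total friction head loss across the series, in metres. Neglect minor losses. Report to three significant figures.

H ≈ 74.2 m

Pipe 1: V = 2.903 m/s, Re = 1.57×10^5, ε/D = 0.00143, f = 0.02274, h_1 = f(L/D)V²/2g = 74.25 m
Pipe 2: V = 0.1039 m/s, Re = 2.97×10^4, ε/D = 2.92×10^-4, f = 0.02402, h_2 = f(L/D)V²/2g = 0.003992 m
Series → Q common, losses add: H = Σh = 74.25 m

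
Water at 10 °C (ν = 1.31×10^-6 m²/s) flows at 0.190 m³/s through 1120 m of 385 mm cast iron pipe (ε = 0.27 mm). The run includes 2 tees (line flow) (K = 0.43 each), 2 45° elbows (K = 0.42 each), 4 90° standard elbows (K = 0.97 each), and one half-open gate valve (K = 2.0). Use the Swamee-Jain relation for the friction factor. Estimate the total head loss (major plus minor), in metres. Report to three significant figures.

V = 4Q/(πD²) = 1.632 m/s; V²/2g = 0.1358 m
Re = 4.80×10^5, ε/D = 7.01×10^-4 → f = 0.01896 (Swamee-Jain)
Major: h_f = f(L/D)·V²/2g = 0.01896·2909·0.1358 = 7.489 m
Minor: ΣK = 7.58; h_m = ΣK·V²/2g = 1.029 m
Total H_L = 7.489 + 1.029 = 8.518 m

H_L ≈ 8.52 m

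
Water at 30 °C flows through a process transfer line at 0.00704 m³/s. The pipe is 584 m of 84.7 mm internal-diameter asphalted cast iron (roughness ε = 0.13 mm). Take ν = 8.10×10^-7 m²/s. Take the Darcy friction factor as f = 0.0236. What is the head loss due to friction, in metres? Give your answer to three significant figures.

V = 4Q/(πD²) = 4·0.00704/(π·0.0847²) = 1.249 m/s
h_f = f(L/D)V²/(2g) = 0.02360·(584/0.0847)·1.249²/(2·9.81) = 12.95 m

h_f ≈ 12.9 m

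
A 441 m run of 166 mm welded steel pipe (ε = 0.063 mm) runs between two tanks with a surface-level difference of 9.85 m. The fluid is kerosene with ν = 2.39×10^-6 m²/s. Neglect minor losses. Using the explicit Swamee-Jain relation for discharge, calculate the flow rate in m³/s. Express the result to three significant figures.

Swamee-Jain (Type II): Q = -0.965·√(gD⁵h_f/L)·ln[ε/(3.7D) + √(3.17ν²L/(gD³h_f))]
√(gD⁵h_f/L) = √(9.81·0.166⁵·9.85/441) = 0.005255
ε/(3.7D) = 1.03×10^-4; √(3.17ν²L/(gD³h_f)) = 1.34×10^-4
Q = -0.965·0.005255·ln(2.370×10^-4) = 0.04233 m³/s
Check: V = 1.96 m/s, Re = 1.36×10^5, f = 0.01909, h_f = 9.89 m ≈ 9.85 m ✓

Q ≈ 0.0423 m³/s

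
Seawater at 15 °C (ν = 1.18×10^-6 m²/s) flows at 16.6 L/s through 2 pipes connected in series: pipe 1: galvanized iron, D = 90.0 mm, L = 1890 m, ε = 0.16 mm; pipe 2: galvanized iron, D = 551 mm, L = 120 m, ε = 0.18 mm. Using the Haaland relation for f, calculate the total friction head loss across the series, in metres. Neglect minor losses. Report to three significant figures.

Pipe 1: V = 2.609 m/s, Re = 1.99×10^5, ε/D = 0.00178, f = 0.02360, h_1 = f(L/D)V²/2g = 172.0 m
Pipe 2: V = 0.06962 m/s, Re = 3.25×10^4, ε/D = 3.27×10^-4, f = 0.02365, h_2 = f(L/D)V²/2g = 0.001272 m
Series → Q common, losses add: H = Σh = 172.0 m

H ≈ 172 m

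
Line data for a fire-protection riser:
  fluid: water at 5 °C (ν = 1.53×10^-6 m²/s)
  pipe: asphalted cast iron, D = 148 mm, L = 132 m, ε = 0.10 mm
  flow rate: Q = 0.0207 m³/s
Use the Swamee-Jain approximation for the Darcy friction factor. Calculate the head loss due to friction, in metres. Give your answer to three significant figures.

V = 4Q/(πD²) = 4·0.0207/(π·0.148²) = 1.203 m/s
Re = VD/ν = 1.203·0.148/1.53×10^-6 = 1.16×10^5 → turbulent
ε/D = 0.10/148 = 6.76×10^-4
Swamee-Jain: f = 0.02079
h_f = f(L/D)V²/(2g) = 0.02079·(132/0.148)·1.203²/(2·9.81) = 1.369 m

h_f ≈ 1.37 m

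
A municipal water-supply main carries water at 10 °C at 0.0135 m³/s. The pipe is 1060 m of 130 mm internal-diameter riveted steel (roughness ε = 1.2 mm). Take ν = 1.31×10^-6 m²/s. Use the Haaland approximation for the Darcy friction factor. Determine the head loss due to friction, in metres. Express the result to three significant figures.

h_f ≈ 16.1 m

V = 4Q/(πD²) = 4·0.0135/(π·0.130²) = 1.017 m/s
Re = VD/ν = 1.017·0.130/1.31×10^-6 = 1.01×10^5 → turbulent
ε/D = 1.2/130 = 0.00923
Haaland: f = 0.03755
h_f = f(L/D)V²/(2g) = 0.03755·(1060/0.130)·1.017²/(2·9.81) = 16.14 m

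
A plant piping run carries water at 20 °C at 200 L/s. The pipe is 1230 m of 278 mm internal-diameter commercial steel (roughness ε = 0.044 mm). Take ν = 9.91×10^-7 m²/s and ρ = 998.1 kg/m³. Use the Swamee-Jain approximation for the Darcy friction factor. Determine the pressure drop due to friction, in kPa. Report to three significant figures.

Δp ≈ 344 kPa

V = 4Q/(πD²) = 4·0.200/(π·0.278²) = 3.295 m/s
Re = VD/ν = 3.295·0.278/9.91×10^-7 = 9.24×10^5 → turbulent
ε/D = 0.044/278 = 1.58×10^-4
Swamee-Jain: f = 0.01436
h_f = f(L/D)V²/(2g) = 0.01436·(1230/0.278)·3.295²/(2·9.81) = 35.17 m
Δp = ρg·h_f = 998.1·9.81·35.17 = 344.3 kPa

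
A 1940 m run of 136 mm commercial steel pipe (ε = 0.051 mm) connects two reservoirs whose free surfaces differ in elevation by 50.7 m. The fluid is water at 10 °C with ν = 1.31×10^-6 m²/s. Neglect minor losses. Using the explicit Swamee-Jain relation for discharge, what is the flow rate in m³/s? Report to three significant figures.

Swamee-Jain (Type II): Q = -0.965·√(gD⁵h_f/L)·ln[ε/(3.7D) + √(3.17ν²L/(gD³h_f))]
√(gD⁵h_f/L) = √(9.81·0.136⁵·50.7/1940) = 0.003454
ε/(3.7D) = 1.01×10^-4; √(3.17ν²L/(gD³h_f)) = 9.18×10^-5
Q = -0.965·0.003454·ln(1.932×10^-4) = 0.02850 m³/s
Check: V = 1.96 m/s, Re = 2.04×10^5, f = 0.01821, h_f = 51.0 m ≈ 50.7 m ✓

Q ≈ 0.0285 m³/s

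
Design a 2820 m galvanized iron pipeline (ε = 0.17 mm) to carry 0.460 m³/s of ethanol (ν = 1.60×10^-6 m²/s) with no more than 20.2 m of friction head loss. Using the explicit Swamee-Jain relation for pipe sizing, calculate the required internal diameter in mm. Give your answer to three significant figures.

Swamee-Jain (Type III): D = 0.66·[ε^1.25·(LQ²/(gh_f))^4.75 + ν·Q^9.4·(L/(gh_f))^5.2]^0.04
LQ²/(gh_f) = 3.011; L/(gh_f) = 14.23
Term 1 = ε^1.25·(…)^4.75 = 0.00365; Term 2 = ν·Q^9.4·(…)^5.2 = 0.00107
D = 0.66·(0.00365 + 0.00107)^0.04 = 0.5327 m = 533 mm
Check: V = 2.06 m/s, Re = 6.87×10^5, f = 0.01621, h_f = 18.6 m ≈ 20.2 m ✓

D ≈ 533 mm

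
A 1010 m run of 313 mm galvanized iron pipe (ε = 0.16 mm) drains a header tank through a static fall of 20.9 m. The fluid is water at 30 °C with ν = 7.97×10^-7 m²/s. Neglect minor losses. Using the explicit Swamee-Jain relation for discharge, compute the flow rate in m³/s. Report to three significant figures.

Q ≈ 0.209 m³/s

Swamee-Jain (Type II): Q = -0.965·√(gD⁵h_f/L)·ln[ε/(3.7D) + √(3.17ν²L/(gD³h_f))]
√(gD⁵h_f/L) = √(9.81·0.313⁵·20.9/1010) = 0.02469
ε/(3.7D) = 1.38×10^-4; √(3.17ν²L/(gD³h_f)) = 1.80×10^-5
Q = -0.965·0.02469·ln(1.561×10^-4) = 0.2089 m³/s
Check: V = 2.71 m/s, Re = 1.07×10^6, f = 0.01734, h_f = 21.0 m ≈ 20.9 m ✓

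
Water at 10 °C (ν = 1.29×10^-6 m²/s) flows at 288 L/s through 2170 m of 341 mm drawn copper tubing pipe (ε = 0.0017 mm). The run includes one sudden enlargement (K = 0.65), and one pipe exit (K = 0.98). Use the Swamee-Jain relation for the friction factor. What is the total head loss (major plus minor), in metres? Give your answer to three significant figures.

V = 4Q/(πD²) = 3.154 m/s; V²/2g = 0.5069 m
Re = 8.34×10^5, ε/D = 4.99×10^-6 → f = 0.01208 (Swamee-Jain)
Major: h_f = f(L/D)·V²/2g = 0.01208·6364·0.5069 = 38.97 m
Minor: ΣK = 1.63; h_m = ΣK·V²/2g = 0.8262 m
Total H_L = 38.97 + 0.8262 = 39.80 m

H_L ≈ 39.8 m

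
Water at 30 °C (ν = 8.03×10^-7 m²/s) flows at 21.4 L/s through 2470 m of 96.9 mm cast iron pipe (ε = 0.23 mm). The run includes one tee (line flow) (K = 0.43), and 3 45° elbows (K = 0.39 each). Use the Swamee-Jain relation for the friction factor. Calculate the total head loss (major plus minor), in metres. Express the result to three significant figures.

H_L ≈ 276 m

V = 4Q/(πD²) = 2.902 m/s; V²/2g = 0.4292 m
Re = 3.50×10^5, ε/D = 0.00237 → f = 0.02512 (Swamee-Jain)
Major: h_f = f(L/D)·V²/2g = 0.02512·25490·0.4292 = 274.8 m
Minor: ΣK = 1.60; h_m = ΣK·V²/2g = 0.6867 m
Total H_L = 274.8 + 0.6867 = 275.5 m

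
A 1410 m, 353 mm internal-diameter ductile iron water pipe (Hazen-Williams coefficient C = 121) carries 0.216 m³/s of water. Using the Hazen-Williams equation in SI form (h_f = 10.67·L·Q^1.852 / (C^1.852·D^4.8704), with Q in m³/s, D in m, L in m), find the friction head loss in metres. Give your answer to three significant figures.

h_f ≈ 19.5 m

h_f = 10.67·1410·0.216^1.852 / (121^1.852·0.353^4.8704) = 19.50 m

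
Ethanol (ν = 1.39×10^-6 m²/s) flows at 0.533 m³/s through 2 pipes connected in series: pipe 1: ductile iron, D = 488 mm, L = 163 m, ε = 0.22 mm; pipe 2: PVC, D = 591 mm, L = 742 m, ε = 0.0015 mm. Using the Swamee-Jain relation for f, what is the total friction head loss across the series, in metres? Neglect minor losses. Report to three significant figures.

Pipe 1: V = 2.850 m/s, Re = 1.00×10^6, ε/D = 4.51×10^-4, f = 0.01696, h_1 = f(L/D)V²/2g = 2.344 m
Pipe 2: V = 1.943 m/s, Re = 8.26×10^5, ε/D = 2.54×10^-6, f = 0.01205, h_2 = f(L/D)V²/2g = 2.910 m
Series → Q common, losses add: H = Σh = 5.254 m

H ≈ 5.25 m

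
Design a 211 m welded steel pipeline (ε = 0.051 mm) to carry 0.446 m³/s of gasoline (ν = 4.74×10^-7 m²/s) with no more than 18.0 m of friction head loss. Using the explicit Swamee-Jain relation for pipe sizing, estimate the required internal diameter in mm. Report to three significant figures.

Swamee-Jain (Type III): D = 0.66·[ε^1.25·(LQ²/(gh_f))^4.75 + ν·Q^9.4·(L/(gh_f))^5.2]^0.04
LQ²/(gh_f) = 0.2377; L/(gh_f) = 1.195
Term 1 = ε^1.25·(…)^4.75 = 4.68×10^-9; Term 2 = ν·Q^9.4·(…)^5.2 = 6.05×10^-10
D = 0.66·(4.68×10^-9 + 6.05×10^-10)^0.04 = 0.3079 m = 308 mm
Check: V = 5.99 m/s, Re = 3.89×10^6, f = 0.01359, h_f = 17.0 m ≈ 18.0 m ✓

D ≈ 308 mm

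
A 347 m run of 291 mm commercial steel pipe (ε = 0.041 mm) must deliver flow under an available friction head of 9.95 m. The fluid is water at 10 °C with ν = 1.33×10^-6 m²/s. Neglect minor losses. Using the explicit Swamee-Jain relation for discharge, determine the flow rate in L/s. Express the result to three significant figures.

Swamee-Jain (Type II): Q = -0.965·√(gD⁵h_f/L)·ln[ε/(3.7D) + √(3.17ν²L/(gD³h_f))]
√(gD⁵h_f/L) = √(9.81·0.291⁵·9.95/347) = 0.02423
ε/(3.7D) = 3.81×10^-5; √(3.17ν²L/(gD³h_f)) = 2.84×10^-5
Q = -0.965·0.02423·ln(6.652×10^-5) = 0.2249 m³/s
Check: V = 3.38 m/s, Re = 7.40×10^5, f = 0.01440, h_f = 10.0 m ≈ 9.95 m ✓

Q ≈ 225 L/s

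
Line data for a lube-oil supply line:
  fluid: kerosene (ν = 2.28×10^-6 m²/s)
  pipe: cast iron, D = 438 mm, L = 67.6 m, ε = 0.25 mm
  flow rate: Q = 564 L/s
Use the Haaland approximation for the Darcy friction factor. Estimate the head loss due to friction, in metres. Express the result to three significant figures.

V = 4Q/(πD²) = 4·0.564/(π·0.438²) = 3.743 m/s
Re = VD/ν = 3.743·0.438/2.28×10^-6 = 7.19×10^5 → turbulent
ε/D = 0.25/438 = 5.71×10^-4
Haaland: f = 0.01779
h_f = f(L/D)V²/(2g) = 0.01779·(67.6/0.438)·3.743²/(2·9.81) = 1.961 m

h_f ≈ 1.96 m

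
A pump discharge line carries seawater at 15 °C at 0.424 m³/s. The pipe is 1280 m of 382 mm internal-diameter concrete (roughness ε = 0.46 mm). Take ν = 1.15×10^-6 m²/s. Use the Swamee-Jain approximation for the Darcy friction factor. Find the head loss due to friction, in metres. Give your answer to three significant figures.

V = 4Q/(πD²) = 4·0.424/(π·0.382²) = 3.700 m/s
Re = VD/ν = 3.700·0.382/1.15×10^-6 = 1.23×10^6 → turbulent
ε/D = 0.46/382 = 0.00120
Swamee-Jain: f = 0.02085
h_f = f(L/D)V²/(2g) = 0.02085·(1280/0.382)·3.700²/(2·9.81) = 48.73 m

h_f ≈ 48.7 m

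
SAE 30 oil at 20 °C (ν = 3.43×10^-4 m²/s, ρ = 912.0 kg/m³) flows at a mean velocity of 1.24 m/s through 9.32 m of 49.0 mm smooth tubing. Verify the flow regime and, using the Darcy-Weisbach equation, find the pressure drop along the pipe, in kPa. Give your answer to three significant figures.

Re = VD/ν = 1.24·0.04900/3.43×10^-4 = 177 → laminar (Re < 2300)
f = 64/Re = 0.3613
h_f = f(L/D)V²/(2g) = 0.3613·(9.32/0.04900)·1.24²/(2·9.81) = 5.385 m
Δp = ρg·h_f = 912.0·9.81·5.385 = 48.18 kPa

Δp ≈ 48.2 kPa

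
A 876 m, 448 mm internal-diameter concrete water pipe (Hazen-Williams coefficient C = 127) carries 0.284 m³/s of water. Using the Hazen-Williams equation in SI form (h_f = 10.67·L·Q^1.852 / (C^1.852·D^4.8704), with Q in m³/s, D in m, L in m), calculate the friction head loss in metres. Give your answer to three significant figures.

h_f ≈ 5.76 m

h_f = 10.67·876·0.284^1.852 / (127^1.852·0.448^4.8704) = 5.760 m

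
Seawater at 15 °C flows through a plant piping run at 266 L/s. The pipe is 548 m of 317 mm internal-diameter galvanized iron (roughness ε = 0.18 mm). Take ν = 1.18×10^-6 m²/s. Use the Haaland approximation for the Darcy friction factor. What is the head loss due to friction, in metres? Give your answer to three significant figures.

h_f ≈ 17.7 m

V = 4Q/(πD²) = 4·0.266/(π·0.317²) = 3.370 m/s
Re = VD/ν = 3.370·0.317/1.18×10^-6 = 9.05×10^5 → turbulent
ε/D = 0.18/317 = 5.68×10^-4
Haaland: f = 0.01766
h_f = f(L/D)V²/(2g) = 0.01766·(548/0.317)·3.370²/(2·9.81) = 17.68 m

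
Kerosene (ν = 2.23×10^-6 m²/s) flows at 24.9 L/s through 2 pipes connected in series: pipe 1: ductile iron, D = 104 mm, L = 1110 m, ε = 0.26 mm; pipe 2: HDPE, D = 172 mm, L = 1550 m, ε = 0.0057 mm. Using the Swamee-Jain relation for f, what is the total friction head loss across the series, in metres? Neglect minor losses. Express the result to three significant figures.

Pipe 1: V = 2.931 m/s, Re = 1.37×10^5, ε/D = 0.00250, f = 0.02618, h_1 = f(L/D)V²/2g = 122.4 m
Pipe 2: V = 1.072 m/s, Re = 8.27×10^4, ε/D = 3.31×10^-5, f = 0.01878, h_2 = f(L/D)V²/2g = 9.904 m
Series → Q common, losses add: H = Σh = 132.3 m

H ≈ 132 m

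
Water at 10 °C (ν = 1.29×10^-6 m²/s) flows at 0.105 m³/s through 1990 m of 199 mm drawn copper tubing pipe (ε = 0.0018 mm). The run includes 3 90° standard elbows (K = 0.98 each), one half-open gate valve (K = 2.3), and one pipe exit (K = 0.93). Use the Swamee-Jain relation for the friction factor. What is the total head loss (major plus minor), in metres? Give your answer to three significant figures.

H_L ≈ 79.9 m

V = 4Q/(πD²) = 3.376 m/s; V²/2g = 0.5809 m
Re = 5.21×10^5, ε/D = 9.05×10^-6 → f = 0.01315 (Swamee-Jain)
Major: h_f = f(L/D)·V²/2g = 0.01315·10000·0.5809 = 76.36 m
Minor: ΣK = 6.17; h_m = ΣK·V²/2g = 3.584 m
Total H_L = 76.36 + 3.584 = 79.94 m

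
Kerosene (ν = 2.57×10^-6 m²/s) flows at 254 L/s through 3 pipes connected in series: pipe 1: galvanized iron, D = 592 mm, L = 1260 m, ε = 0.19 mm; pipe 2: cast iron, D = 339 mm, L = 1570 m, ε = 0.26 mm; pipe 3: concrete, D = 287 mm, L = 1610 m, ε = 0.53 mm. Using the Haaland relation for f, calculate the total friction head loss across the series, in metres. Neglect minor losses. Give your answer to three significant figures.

Pipe 1: V = 0.9228 m/s, Re = 2.13×10^5, ε/D = 3.21×10^-4, f = 0.01752, h_1 = f(L/D)V²/2g = 1.618 m
Pipe 2: V = 2.814 m/s, Re = 3.71×10^5, ε/D = 7.67×10^-4, f = 0.01930, h_2 = f(L/D)V²/2g = 36.07 m
Pipe 3: V = 3.926 m/s, Re = 4.38×10^5, ε/D = 0.00185, f = 0.02336, h_3 = f(L/D)V²/2g = 103.0 m
Series → Q common, losses add: H = Σh = 140.7 m

H ≈ 141 m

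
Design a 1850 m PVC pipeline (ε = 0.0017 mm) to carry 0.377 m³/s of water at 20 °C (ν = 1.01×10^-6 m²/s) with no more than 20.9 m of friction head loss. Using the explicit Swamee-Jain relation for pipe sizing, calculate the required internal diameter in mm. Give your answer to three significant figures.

Swamee-Jain (Type III): D = 0.66·[ε^1.25·(LQ²/(gh_f))^4.75 + ν·Q^9.4·(L/(gh_f))^5.2]^0.04
LQ²/(gh_f) = 1.282; L/(gh_f) = 9.023
Term 1 = ε^1.25·(…)^4.75 = 2.00×10^-7; Term 2 = ν·Q^9.4·(…)^5.2 = 9.77×10^-6
D = 0.66·(2.00×10^-7 + 9.77×10^-6)^0.04 = 0.4164 m = 416 mm
Check: V = 2.77 m/s, Re = 1.14×10^6, f = 0.01146, h_f = 19.9 m ≈ 20.9 m ✓

D ≈ 416 mm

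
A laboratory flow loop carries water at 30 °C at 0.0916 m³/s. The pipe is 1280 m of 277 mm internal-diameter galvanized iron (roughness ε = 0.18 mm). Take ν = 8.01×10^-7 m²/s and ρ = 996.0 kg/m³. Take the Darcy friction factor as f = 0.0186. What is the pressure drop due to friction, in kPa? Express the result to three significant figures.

Δp ≈ 98.9 kPa

V = 4Q/(πD²) = 4·0.0916/(π·0.277²) = 1.520 m/s
h_f = f(L/D)V²/(2g) = 0.01860·(1280/0.277)·1.520²/(2·9.81) = 10.12 m
Δp = ρg·h_f = 996.0·9.81·10.12 = 98.89 kPa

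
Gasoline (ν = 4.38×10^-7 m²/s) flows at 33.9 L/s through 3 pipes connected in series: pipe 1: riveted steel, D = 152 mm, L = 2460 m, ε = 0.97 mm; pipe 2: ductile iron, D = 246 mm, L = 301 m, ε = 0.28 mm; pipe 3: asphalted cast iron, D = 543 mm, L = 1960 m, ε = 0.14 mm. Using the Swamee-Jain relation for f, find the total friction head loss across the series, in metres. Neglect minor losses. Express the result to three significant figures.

H ≈ 95.6 m

Pipe 1: V = 1.868 m/s, Re = 6.48×10^5, ε/D = 0.00638, f = 0.03294, h_1 = f(L/D)V²/2g = 94.84 m
Pipe 2: V = 0.7132 m/s, Re = 4.01×10^5, ε/D = 0.00114, f = 0.02108, h_2 = f(L/D)V²/2g = 0.6687 m
Pipe 3: V = 0.1464 m/s, Re = 1.81×10^5, ε/D = 2.58×10^-4, f = 0.01773, h_3 = f(L/D)V²/2g = 0.06991 m
Series → Q common, losses add: H = Σh = 95.58 m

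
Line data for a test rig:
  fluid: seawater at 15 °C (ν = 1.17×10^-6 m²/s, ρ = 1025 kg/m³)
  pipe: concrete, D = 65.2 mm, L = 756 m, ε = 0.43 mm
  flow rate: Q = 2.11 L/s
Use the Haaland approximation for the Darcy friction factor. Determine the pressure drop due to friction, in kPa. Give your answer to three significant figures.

Δp ≈ 83.3 kPa

V = 4Q/(πD²) = 4·0.00211/(π·0.0652²) = 0.6320 m/s
Re = VD/ν = 0.6320·0.0652/1.17×10^-6 = 3.52×10^4 → turbulent
ε/D = 0.43/65.2 = 0.00660
Haaland: f = 0.03511
h_f = f(L/D)V²/(2g) = 0.03511·(756/0.0652)·0.6320²/(2·9.81) = 8.288 m
Δp = ρg·h_f = 1025·9.81·8.288 = 83.33 kPa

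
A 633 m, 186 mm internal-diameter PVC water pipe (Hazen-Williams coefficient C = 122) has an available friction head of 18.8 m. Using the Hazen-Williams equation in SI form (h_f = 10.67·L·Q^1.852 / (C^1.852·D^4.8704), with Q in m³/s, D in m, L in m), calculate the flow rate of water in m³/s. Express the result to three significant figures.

Q ≈ 0.0610 m³/s

Rearranging: Q = [h_f·C^1.852·D^4.8704 / (10.67·L)]^(1/1.852)
Q = [18.8·122^1.852·0.186^4.8704 / (10.67·633)]^0.540 = 0.06103 m³/s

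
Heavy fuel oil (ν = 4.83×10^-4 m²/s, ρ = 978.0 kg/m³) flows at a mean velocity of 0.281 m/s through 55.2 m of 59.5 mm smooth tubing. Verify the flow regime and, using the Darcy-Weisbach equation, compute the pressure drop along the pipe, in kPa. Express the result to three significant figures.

Re = VD/ν = 0.281·0.05950/4.83×10^-4 = 34.6 → laminar (Re < 2300)
f = 64/Re = 1.849
h_f = f(L/D)V²/(2g) = 1.849·(55.2/0.05950)·0.281²/(2·9.81) = 6.903 m
Δp = ρg·h_f = 978.0·9.81·6.903 = 66.23 kPa

Δp ≈ 66.2 kPa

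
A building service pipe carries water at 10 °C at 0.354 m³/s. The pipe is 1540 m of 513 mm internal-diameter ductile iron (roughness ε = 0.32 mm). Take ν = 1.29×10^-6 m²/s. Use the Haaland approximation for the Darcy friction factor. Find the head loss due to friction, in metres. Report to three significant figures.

h_f ≈ 8.14 m

V = 4Q/(πD²) = 4·0.354/(π·0.513²) = 1.713 m/s
Re = VD/ν = 1.713·0.513/1.29×10^-6 = 6.81×10^5 → turbulent
ε/D = 0.32/513 = 6.24×10^-4
Haaland: f = 0.01814
h_f = f(L/D)V²/(2g) = 0.01814·(1540/0.513)·1.713²/(2·9.81) = 8.140 m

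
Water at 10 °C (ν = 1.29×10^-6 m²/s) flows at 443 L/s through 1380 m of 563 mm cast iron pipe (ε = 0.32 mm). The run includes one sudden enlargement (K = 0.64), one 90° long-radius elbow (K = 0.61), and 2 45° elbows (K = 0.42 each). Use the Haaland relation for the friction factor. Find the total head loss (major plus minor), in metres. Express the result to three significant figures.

H_L ≈ 7.35 m

V = 4Q/(πD²) = 1.779 m/s; V²/2g = 0.1614 m
Re = 7.77×10^5, ε/D = 5.68×10^-4 → f = 0.01774 (Haaland)
Major: h_f = f(L/D)·V²/2g = 0.01774·2451·0.1614 = 7.016 m
Minor: ΣK = 2.09; h_m = ΣK·V²/2g = 0.3373 m
Total H_L = 7.016 + 0.3373 = 7.354 m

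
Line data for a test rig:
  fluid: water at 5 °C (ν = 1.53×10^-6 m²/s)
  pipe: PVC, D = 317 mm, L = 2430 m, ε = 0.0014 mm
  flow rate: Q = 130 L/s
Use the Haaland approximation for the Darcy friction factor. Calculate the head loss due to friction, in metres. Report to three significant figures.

h_f ≈ 14.9 m

V = 4Q/(πD²) = 4·0.130/(π·0.317²) = 1.647 m/s
Re = VD/ν = 1.647·0.317/1.53×10^-6 = 3.41×10^5 → turbulent
ε/D = 0.0014/317 = 4.42×10^-6
Haaland: f = 0.01404
h_f = f(L/D)V²/(2g) = 0.01404·(2430/0.317)·1.647²/(2·9.81) = 14.88 m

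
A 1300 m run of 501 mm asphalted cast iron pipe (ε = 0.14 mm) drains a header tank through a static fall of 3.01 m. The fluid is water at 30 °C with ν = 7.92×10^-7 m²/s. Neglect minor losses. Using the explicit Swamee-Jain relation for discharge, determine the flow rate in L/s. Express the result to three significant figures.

Swamee-Jain (Type II): Q = -0.965·√(gD⁵h_f/L)·ln[ε/(3.7D) + √(3.17ν²L/(gD³h_f))]
√(gD⁵h_f/L) = √(9.81·0.501⁵·3.01/1300) = 0.02678
ε/(3.7D) = 7.55×10^-5; √(3.17ν²L/(gD³h_f)) = 2.64×10^-5
Q = -0.965·0.02678·ln(1.019×10^-4) = 0.2375 m³/s
Check: V = 1.20 m/s, Re = 7.62×10^5, f = 0.01578, h_f = 3.03 m ≈ 3.01 m ✓

Q ≈ 237 L/s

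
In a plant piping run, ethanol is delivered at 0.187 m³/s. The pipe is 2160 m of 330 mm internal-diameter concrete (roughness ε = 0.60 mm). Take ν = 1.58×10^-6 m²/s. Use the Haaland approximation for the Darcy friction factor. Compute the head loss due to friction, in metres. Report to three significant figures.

V = 4Q/(πD²) = 4·0.187/(π·0.330²) = 2.186 m/s
Re = VD/ν = 2.186·0.330/1.58×10^-6 = 4.57×10^5 → turbulent
ε/D = 0.60/330 = 0.00182
Haaland: f = 0.02326
h_f = f(L/D)V²/(2g) = 0.02326·(2160/0.330)·2.186²/(2·9.81) = 37.09 m

h_f ≈ 37.1 m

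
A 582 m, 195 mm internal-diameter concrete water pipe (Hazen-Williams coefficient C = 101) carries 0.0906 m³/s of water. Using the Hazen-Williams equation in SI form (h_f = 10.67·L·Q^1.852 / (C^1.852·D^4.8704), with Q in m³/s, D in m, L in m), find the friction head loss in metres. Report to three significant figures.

h_f ≈ 40.5 m

h_f = 10.67·582·0.0906^1.852 / (101^1.852·0.195^4.8704) = 40.50 m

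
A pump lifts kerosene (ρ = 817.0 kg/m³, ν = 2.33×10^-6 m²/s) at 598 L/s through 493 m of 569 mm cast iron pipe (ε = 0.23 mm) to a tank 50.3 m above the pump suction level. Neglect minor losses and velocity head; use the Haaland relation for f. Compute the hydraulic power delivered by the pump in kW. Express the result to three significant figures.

P_hyd ≈ 261 kW

V = 4Q/(πD²) = 2.352 m/s; Re = 5.74×10^5; ε/D = 4.04×10^-4; f = 0.01682
h_f = f(L/D)V²/2g = 4.108 m
Total head H = z + h_f = 50.3 + 4.108 = 54.41 m
P_hyd = ρgQH = 817.0·9.81·0.598·54.41 = 260.8 kW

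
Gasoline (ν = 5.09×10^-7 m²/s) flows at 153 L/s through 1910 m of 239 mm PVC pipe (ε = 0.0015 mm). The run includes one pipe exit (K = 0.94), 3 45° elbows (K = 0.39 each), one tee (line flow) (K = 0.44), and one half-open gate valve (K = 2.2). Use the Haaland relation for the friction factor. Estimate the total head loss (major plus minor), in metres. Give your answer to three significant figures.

H_L ≈ 54.3 m

V = 4Q/(πD²) = 3.410 m/s; V²/2g = 0.5928 m
Re = 1.60×10^6, ε/D = 6.28×10^-6 → f = 0.01087 (Haaland)
Major: h_f = f(L/D)·V²/2g = 0.01087·7992·0.5928 = 51.51 m
Minor: ΣK = 4.75; h_m = ΣK·V²/2g = 2.816 m
Total H_L = 51.51 + 2.816 = 54.33 m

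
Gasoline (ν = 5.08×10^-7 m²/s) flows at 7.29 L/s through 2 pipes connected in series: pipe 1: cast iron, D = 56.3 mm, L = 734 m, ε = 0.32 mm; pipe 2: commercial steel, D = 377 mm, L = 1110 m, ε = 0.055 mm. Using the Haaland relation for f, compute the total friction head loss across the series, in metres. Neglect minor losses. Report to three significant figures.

H ≈ 182 m

Pipe 1: V = 2.928 m/s, Re = 3.25×10^5, ε/D = 0.00568, f = 0.03189, h_1 = f(L/D)V²/2g = 181.7 m
Pipe 2: V = 0.06531 m/s, Re = 4.85×10^4, ε/D = 1.46×10^-4, f = 0.02127, h_2 = f(L/D)V²/2g = 0.01362 m
Series → Q common, losses add: H = Σh = 181.7 m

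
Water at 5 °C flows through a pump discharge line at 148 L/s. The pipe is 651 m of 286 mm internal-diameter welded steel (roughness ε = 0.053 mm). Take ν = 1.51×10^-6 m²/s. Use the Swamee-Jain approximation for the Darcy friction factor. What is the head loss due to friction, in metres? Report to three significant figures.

V = 4Q/(πD²) = 4·0.148/(π·0.286²) = 2.304 m/s
Re = VD/ν = 2.304·0.286/1.51×10^-6 = 4.36×10^5 → turbulent
ε/D = 0.053/286 = 1.85×10^-4
Swamee-Jain: f = 0.01557
h_f = f(L/D)V²/(2g) = 0.01557·(651/0.286)·2.304²/(2·9.81) = 9.585 m

h_f ≈ 9.58 m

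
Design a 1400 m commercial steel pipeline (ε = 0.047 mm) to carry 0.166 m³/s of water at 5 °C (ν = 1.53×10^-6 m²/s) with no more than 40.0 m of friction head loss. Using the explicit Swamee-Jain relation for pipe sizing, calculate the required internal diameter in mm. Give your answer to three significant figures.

D ≈ 264 mm

Swamee-Jain (Type III): D = 0.66·[ε^1.25·(LQ²/(gh_f))^4.75 + ν·Q^9.4·(L/(gh_f))^5.2]^0.04
LQ²/(gh_f) = 0.09831; L/(gh_f) = 3.568
Term 1 = ε^1.25·(…)^4.75 = 6.38×10^-11; Term 2 = ν·Q^9.4·(…)^5.2 = 5.32×10^-11
D = 0.66·(6.38×10^-11 + 5.32×10^-11)^0.04 = 0.2644 m = 264 mm
Check: V = 3.02 m/s, Re = 5.22×10^5, f = 0.01524, h_f = 37.6 m ≈ 40.0 m ✓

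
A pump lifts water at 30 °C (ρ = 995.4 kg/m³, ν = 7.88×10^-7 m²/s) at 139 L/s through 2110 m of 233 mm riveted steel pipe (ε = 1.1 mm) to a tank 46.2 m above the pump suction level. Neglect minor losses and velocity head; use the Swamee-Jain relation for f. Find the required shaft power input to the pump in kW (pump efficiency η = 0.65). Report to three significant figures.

P_shaft ≈ 404 kW

V = 4Q/(πD²) = 3.260 m/s; Re = 9.64×10^5; ε/D = 0.00472; f = 0.03001
h_f = f(L/D)V²/2g = 147.2 m
Total head H = z + h_f = 46.2 + 147.2 = 193.4 m
P_hyd = ρgQH = 995.4·9.81·0.139·193.4 = 262.5 kW
P_shaft = P_hyd/η = 262.5/0.65 = 403.9 kW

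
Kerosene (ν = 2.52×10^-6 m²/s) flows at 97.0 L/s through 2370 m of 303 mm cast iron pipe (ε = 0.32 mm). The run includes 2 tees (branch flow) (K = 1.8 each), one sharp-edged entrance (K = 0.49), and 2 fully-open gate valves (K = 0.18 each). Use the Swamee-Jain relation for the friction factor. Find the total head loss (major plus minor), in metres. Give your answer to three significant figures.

V = 4Q/(πD²) = 1.345 m/s; V²/2g = 0.09223 m
Re = 1.62×10^5, ε/D = 0.00106 → f = 0.02170 (Swamee-Jain)
Major: h_f = f(L/D)·V²/2g = 0.02170·7822·0.09223 = 15.65 m
Minor: ΣK = 4.45; h_m = ΣK·V²/2g = 0.4104 m
Total H_L = 15.65 + 0.4104 = 16.06 m

H_L ≈ 16.1 m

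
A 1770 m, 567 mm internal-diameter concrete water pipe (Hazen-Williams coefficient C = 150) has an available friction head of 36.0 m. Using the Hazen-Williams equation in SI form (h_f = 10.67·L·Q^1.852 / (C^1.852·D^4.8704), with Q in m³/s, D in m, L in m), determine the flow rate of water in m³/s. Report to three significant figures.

Q ≈ 1.15 m³/s

Rearranging: Q = [h_f·C^1.852·D^4.8704 / (10.67·L)]^(1/1.852)
Q = [36.0·150^1.852·0.567^4.8704 / (10.67·1770)]^0.540 = 1.147 m³/s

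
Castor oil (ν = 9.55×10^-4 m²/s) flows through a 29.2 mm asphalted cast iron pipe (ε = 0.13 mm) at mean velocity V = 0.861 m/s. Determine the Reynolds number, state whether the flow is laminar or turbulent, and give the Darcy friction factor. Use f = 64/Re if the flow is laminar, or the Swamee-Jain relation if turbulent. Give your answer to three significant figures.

Re ≈ 26.3; laminar; f = 64/Re ≈ 2.43

Re = VD/ν = 0.8610·0.0292/9.55×10^-4 = 26.3
Re < 2300 → laminar → f = 64/Re = 2.431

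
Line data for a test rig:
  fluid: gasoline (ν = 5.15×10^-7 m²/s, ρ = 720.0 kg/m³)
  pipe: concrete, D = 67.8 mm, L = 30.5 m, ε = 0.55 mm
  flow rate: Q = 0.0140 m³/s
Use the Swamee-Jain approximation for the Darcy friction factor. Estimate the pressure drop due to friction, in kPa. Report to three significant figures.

V = 4Q/(πD²) = 4·0.0140/(π·0.0678²) = 3.878 m/s
Re = VD/ν = 3.878·0.0678/5.15×10^-7 = 5.11×10^5 → turbulent
ε/D = 0.55/67.8 = 0.00811
Swamee-Jain: f = 0.03558
h_f = f(L/D)V²/(2g) = 0.03558·(30.5/0.0678)·3.878²/(2·9.81) = 12.27 m
Δp = ρg·h_f = 720.0·9.81·12.27 = 86.64 kPa

Δp ≈ 86.6 kPa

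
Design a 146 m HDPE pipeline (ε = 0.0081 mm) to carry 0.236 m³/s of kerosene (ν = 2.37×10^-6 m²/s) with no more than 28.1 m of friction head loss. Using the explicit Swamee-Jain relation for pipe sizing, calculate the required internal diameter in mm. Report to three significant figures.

Swamee-Jain (Type III): D = 0.66·[ε^1.25·(LQ²/(gh_f))^4.75 + ν·Q^9.4·(L/(gh_f))^5.2]^0.04
LQ²/(gh_f) = 0.02950; L/(gh_f) = 0.5296
Term 1 = ε^1.25·(…)^4.75 = 2.33×10^-14; Term 2 = ν·Q^9.4·(…)^5.2 = 1.11×10^-13
D = 0.66·(2.33×10^-14 + 1.11×10^-13)^0.04 = 0.2017 m = 202 mm
Check: V = 7.39 m/s, Re = 6.29×10^5, f = 0.01326, h_f = 26.7 m ≈ 28.1 m ✓

D ≈ 202 mm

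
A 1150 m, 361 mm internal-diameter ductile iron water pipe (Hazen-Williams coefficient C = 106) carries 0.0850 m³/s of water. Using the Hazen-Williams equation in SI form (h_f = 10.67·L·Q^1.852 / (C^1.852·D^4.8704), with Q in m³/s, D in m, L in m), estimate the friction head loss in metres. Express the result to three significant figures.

h_f ≈ 3.24 m

h_f = 10.67·1150·0.0850^1.852 / (106^1.852·0.361^4.8704) = 3.239 m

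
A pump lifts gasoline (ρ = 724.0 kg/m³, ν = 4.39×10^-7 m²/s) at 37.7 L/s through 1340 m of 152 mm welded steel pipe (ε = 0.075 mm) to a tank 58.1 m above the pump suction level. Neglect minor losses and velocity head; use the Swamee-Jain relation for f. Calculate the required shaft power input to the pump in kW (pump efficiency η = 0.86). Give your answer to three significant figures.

P_shaft ≈ 28.6 kW

V = 4Q/(πD²) = 2.078 m/s; Re = 7.19×10^5; ε/D = 4.93×10^-4; f = 0.01745
h_f = f(L/D)V²/2g = 33.85 m
Total head H = z + h_f = 58.1 + 33.85 = 91.95 m
P_hyd = ρgQH = 724.0·9.81·0.0377·91.95 = 24.62 kW
P_shaft = P_hyd/η = 24.62/0.86 = 28.63 kW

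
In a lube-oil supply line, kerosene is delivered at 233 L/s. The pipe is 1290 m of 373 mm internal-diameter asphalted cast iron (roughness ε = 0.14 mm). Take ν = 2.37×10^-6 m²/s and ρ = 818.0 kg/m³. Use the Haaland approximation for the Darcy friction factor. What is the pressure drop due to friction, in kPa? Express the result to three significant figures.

Δp ≈ 110 kPa

V = 4Q/(πD²) = 4·0.233/(π·0.373²) = 2.132 m/s
Re = VD/ν = 2.132·0.373/2.37×10^-6 = 3.36×10^5 → turbulent
ε/D = 0.14/373 = 3.75×10^-4
Haaland: f = 0.01716
h_f = f(L/D)V²/(2g) = 0.01716·(1290/0.373)·2.132²/(2·9.81) = 13.75 m
Δp = ρg·h_f = 818.0·9.81·13.75 = 110.4 kPa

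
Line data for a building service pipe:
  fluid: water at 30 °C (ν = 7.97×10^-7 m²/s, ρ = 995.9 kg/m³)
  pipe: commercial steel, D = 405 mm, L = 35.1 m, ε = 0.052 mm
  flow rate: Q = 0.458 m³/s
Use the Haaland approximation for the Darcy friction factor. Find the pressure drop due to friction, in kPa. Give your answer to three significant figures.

V = 4Q/(πD²) = 4·0.458/(π·0.405²) = 3.555 m/s
Re = VD/ν = 3.555·0.405/7.97×10^-7 = 1.81×10^6 → turbulent
ε/D = 0.052/405 = 1.28×10^-4
Haaland: f = 0.01327
h_f = f(L/D)V²/(2g) = 0.01327·(35.1/0.405)·3.555²/(2·9.81) = 0.7408 m
Δp = ρg·h_f = 995.9·9.81·0.7408 = 7.238 kPa

Δp ≈ 7.24 kPa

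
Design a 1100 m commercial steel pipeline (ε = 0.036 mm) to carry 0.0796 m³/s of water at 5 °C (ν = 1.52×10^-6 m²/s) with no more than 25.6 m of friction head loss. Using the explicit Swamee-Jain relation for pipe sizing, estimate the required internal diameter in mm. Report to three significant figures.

Swamee-Jain (Type III): D = 0.66·[ε^1.25·(LQ²/(gh_f))^4.75 + ν·Q^9.4·(L/(gh_f))^5.2]^0.04
LQ²/(gh_f) = 0.02775; L/(gh_f) = 4.380
Term 1 = ε^1.25·(…)^4.75 = 1.12×10^-13; Term 2 = ν·Q^9.4·(…)^5.2 = 1.54×10^-13
D = 0.66·(1.12×10^-13 + 1.54×10^-13)^0.04 = 0.2073 m = 207 mm
Check: V = 2.36 m/s, Re = 3.22×10^5, f = 0.01596, h_f = 24.0 m ≈ 25.6 m ✓

D ≈ 207 mm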